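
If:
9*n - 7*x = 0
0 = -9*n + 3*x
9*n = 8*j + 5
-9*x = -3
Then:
No Solution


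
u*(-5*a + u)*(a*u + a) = -5*a^2*u^2 - 5*a^2*u + a*u^3 + a*u^2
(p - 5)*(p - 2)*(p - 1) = p^3 - 8*p^2 + 17*p - 10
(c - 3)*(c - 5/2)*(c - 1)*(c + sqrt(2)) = c^4 - 13*c^3/2 + sqrt(2)*c^3 - 13*sqrt(2)*c^2/2 + 13*c^2 - 15*c/2 + 13*sqrt(2)*c - 15*sqrt(2)/2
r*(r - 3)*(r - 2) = r^3 - 5*r^2 + 6*r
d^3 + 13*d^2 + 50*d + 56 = (d + 2)*(d + 4)*(d + 7)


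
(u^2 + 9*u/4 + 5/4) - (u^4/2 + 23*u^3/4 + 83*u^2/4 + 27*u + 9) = -u^4/2 - 23*u^3/4 - 79*u^2/4 - 99*u/4 - 31/4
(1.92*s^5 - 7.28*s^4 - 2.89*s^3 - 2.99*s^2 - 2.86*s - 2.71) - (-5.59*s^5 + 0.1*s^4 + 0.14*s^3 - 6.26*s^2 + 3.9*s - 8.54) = 7.51*s^5 - 7.38*s^4 - 3.03*s^3 + 3.27*s^2 - 6.76*s + 5.83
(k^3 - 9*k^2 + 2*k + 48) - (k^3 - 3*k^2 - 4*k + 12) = -6*k^2 + 6*k + 36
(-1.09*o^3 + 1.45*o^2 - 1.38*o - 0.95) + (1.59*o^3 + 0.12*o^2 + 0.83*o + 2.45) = 0.5*o^3 + 1.57*o^2 - 0.55*o + 1.5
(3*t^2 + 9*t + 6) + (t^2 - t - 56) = 4*t^2 + 8*t - 50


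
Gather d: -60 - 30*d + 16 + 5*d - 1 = -25*d - 45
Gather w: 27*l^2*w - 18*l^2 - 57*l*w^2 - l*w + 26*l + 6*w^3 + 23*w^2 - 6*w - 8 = -18*l^2 + 26*l + 6*w^3 + w^2*(23 - 57*l) + w*(27*l^2 - l - 6) - 8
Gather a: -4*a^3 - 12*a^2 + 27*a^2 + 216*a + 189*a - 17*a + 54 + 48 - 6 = -4*a^3 + 15*a^2 + 388*a + 96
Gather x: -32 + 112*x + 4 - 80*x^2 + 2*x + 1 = -80*x^2 + 114*x - 27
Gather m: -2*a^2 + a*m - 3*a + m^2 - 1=-2*a^2 + a*m - 3*a + m^2 - 1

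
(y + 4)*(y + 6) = y^2 + 10*y + 24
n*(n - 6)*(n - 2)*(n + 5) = n^4 - 3*n^3 - 28*n^2 + 60*n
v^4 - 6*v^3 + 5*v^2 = v^2*(v - 5)*(v - 1)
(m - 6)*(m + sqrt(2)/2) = m^2 - 6*m + sqrt(2)*m/2 - 3*sqrt(2)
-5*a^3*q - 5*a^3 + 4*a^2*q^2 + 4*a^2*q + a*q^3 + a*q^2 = (-a + q)*(5*a + q)*(a*q + a)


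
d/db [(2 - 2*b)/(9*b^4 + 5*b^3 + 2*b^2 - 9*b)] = 2*(27*b^4 - 26*b^3 - 13*b^2 - 4*b + 9)/(b^2*(81*b^6 + 90*b^5 + 61*b^4 - 142*b^3 - 86*b^2 - 36*b + 81))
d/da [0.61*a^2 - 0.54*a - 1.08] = 1.22*a - 0.54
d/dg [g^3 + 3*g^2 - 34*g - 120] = 3*g^2 + 6*g - 34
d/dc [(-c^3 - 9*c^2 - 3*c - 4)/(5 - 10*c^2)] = (2*c^4 - 9*c^2 - 34*c - 3)/(5*(4*c^4 - 4*c^2 + 1))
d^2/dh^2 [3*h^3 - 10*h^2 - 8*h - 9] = 18*h - 20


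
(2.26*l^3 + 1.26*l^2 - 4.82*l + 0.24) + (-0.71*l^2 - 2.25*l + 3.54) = 2.26*l^3 + 0.55*l^2 - 7.07*l + 3.78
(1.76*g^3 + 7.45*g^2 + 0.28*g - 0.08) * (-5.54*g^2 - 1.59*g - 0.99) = -9.7504*g^5 - 44.0714*g^4 - 15.1391*g^3 - 7.3775*g^2 - 0.15*g + 0.0792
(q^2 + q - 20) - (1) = q^2 + q - 21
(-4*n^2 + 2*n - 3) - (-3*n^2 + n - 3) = -n^2 + n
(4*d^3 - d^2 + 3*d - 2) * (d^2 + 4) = 4*d^5 - d^4 + 19*d^3 - 6*d^2 + 12*d - 8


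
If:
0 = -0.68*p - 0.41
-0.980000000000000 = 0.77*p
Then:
No Solution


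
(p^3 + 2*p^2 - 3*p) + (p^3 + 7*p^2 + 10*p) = 2*p^3 + 9*p^2 + 7*p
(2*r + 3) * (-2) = -4*r - 6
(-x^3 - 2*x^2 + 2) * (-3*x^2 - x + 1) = 3*x^5 + 7*x^4 + x^3 - 8*x^2 - 2*x + 2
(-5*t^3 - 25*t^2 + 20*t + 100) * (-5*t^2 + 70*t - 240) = 25*t^5 - 225*t^4 - 650*t^3 + 6900*t^2 + 2200*t - 24000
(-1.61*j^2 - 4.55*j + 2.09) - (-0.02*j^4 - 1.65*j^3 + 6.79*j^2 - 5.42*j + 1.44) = 0.02*j^4 + 1.65*j^3 - 8.4*j^2 + 0.87*j + 0.65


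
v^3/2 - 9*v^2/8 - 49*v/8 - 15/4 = (v/2 + 1)*(v - 5)*(v + 3/4)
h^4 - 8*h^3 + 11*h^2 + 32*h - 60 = (h - 5)*(h - 3)*(h - 2)*(h + 2)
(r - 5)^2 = r^2 - 10*r + 25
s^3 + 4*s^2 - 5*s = s*(s - 1)*(s + 5)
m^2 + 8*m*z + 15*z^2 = (m + 3*z)*(m + 5*z)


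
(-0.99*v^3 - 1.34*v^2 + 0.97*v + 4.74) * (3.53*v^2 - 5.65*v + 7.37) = -3.4947*v^5 + 0.863300000000001*v^4 + 3.6988*v^3 + 1.3759*v^2 - 19.6321*v + 34.9338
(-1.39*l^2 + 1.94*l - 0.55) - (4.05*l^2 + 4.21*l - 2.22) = -5.44*l^2 - 2.27*l + 1.67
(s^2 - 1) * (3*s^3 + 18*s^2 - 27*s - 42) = 3*s^5 + 18*s^4 - 30*s^3 - 60*s^2 + 27*s + 42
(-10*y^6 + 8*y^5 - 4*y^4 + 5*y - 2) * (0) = 0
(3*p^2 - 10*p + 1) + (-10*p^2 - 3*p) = -7*p^2 - 13*p + 1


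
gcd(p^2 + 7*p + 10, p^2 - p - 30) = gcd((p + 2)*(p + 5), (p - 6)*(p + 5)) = p + 5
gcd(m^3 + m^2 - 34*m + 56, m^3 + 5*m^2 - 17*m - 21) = m + 7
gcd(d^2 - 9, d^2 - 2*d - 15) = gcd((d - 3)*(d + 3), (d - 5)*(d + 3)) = d + 3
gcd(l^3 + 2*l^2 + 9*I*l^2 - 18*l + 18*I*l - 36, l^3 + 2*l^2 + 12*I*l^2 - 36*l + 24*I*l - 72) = l^2 + l*(2 + 6*I) + 12*I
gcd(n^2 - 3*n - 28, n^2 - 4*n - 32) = n + 4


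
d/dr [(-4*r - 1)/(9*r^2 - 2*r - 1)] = 2*(18*r^2 + 9*r + 1)/(81*r^4 - 36*r^3 - 14*r^2 + 4*r + 1)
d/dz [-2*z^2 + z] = 1 - 4*z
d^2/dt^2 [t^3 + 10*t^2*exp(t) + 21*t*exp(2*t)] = 10*t^2*exp(t) + 84*t*exp(2*t) + 40*t*exp(t) + 6*t + 84*exp(2*t) + 20*exp(t)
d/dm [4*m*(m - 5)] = 8*m - 20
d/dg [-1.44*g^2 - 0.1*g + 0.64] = -2.88*g - 0.1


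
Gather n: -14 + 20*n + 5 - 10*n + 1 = 10*n - 8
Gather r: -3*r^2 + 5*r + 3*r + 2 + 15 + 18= -3*r^2 + 8*r + 35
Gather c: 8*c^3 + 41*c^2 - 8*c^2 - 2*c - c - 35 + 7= 8*c^3 + 33*c^2 - 3*c - 28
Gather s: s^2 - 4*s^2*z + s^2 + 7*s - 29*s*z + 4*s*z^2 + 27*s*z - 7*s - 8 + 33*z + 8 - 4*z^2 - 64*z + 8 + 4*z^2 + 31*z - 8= s^2*(2 - 4*z) + s*(4*z^2 - 2*z)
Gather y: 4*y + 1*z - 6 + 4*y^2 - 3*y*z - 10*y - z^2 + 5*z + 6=4*y^2 + y*(-3*z - 6) - z^2 + 6*z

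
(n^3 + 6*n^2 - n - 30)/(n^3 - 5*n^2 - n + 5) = (n^3 + 6*n^2 - n - 30)/(n^3 - 5*n^2 - n + 5)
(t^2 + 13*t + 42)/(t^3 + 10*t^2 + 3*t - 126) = 1/(t - 3)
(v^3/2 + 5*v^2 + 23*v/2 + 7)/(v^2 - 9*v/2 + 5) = (v^3 + 10*v^2 + 23*v + 14)/(2*v^2 - 9*v + 10)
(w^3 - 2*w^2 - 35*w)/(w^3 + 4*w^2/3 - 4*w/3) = 3*(w^2 - 2*w - 35)/(3*w^2 + 4*w - 4)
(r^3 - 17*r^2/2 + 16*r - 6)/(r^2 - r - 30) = (r^2 - 5*r/2 + 1)/(r + 5)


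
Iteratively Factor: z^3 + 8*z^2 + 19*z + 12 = (z + 1)*(z^2 + 7*z + 12) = (z + 1)*(z + 4)*(z + 3)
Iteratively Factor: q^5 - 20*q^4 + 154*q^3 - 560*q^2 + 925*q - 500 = (q - 1)*(q^4 - 19*q^3 + 135*q^2 - 425*q + 500) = (q - 5)*(q - 1)*(q^3 - 14*q^2 + 65*q - 100) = (q - 5)^2*(q - 1)*(q^2 - 9*q + 20) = (q - 5)^2*(q - 4)*(q - 1)*(q - 5)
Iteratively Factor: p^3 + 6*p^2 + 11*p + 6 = (p + 3)*(p^2 + 3*p + 2) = (p + 1)*(p + 3)*(p + 2)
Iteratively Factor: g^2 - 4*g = (g)*(g - 4)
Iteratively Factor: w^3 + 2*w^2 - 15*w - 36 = (w + 3)*(w^2 - w - 12) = (w + 3)^2*(w - 4)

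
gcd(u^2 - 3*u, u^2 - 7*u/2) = u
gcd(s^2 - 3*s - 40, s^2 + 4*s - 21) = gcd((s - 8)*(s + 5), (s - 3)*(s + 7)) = 1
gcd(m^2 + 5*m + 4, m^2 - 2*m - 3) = m + 1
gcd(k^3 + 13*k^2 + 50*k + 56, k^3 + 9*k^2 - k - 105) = k + 7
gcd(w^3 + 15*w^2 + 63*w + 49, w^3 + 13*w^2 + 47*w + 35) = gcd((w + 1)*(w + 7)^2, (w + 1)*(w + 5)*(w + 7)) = w^2 + 8*w + 7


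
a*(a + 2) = a^2 + 2*a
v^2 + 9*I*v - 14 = (v + 2*I)*(v + 7*I)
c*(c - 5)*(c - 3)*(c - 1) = c^4 - 9*c^3 + 23*c^2 - 15*c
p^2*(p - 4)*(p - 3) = p^4 - 7*p^3 + 12*p^2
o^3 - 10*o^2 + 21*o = o*(o - 7)*(o - 3)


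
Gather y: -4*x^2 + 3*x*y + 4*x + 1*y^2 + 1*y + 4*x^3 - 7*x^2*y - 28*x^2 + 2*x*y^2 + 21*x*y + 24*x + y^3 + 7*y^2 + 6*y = 4*x^3 - 32*x^2 + 28*x + y^3 + y^2*(2*x + 8) + y*(-7*x^2 + 24*x + 7)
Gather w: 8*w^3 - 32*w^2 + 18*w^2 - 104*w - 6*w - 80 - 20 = 8*w^3 - 14*w^2 - 110*w - 100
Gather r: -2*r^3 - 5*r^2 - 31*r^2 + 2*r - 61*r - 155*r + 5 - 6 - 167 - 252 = -2*r^3 - 36*r^2 - 214*r - 420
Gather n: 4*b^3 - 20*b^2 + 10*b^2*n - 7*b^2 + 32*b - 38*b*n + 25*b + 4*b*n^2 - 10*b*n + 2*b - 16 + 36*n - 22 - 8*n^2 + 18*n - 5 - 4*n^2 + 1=4*b^3 - 27*b^2 + 59*b + n^2*(4*b - 12) + n*(10*b^2 - 48*b + 54) - 42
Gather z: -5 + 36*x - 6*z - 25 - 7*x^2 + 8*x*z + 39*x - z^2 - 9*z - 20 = -7*x^2 + 75*x - z^2 + z*(8*x - 15) - 50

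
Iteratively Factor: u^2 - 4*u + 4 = (u - 2)*(u - 2)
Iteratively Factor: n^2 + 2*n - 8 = (n + 4)*(n - 2)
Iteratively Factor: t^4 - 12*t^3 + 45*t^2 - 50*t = (t - 2)*(t^3 - 10*t^2 + 25*t) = (t - 5)*(t - 2)*(t^2 - 5*t) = t*(t - 5)*(t - 2)*(t - 5)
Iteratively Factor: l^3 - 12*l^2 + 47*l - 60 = (l - 3)*(l^2 - 9*l + 20) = (l - 5)*(l - 3)*(l - 4)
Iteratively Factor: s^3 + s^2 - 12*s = (s - 3)*(s^2 + 4*s) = (s - 3)*(s + 4)*(s)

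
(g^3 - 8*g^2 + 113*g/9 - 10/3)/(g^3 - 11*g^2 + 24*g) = (9*g^3 - 72*g^2 + 113*g - 30)/(9*g*(g^2 - 11*g + 24))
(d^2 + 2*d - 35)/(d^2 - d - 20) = (d + 7)/(d + 4)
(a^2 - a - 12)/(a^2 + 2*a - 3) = (a - 4)/(a - 1)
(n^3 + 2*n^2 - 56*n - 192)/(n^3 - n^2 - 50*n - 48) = (n + 4)/(n + 1)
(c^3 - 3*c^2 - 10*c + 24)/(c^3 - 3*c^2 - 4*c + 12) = (c^2 - c - 12)/(c^2 - c - 6)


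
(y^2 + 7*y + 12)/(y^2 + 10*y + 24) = (y + 3)/(y + 6)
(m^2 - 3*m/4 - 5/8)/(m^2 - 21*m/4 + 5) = (m + 1/2)/(m - 4)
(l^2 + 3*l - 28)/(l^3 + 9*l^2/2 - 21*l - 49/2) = 2*(l - 4)/(2*l^2 - 5*l - 7)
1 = 1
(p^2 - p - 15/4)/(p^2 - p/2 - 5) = (p + 3/2)/(p + 2)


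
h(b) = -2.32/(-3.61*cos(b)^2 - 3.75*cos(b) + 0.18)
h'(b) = -2.32*(-7.22*sin(b)*cos(b) - 3.75*sin(b))/(-3.61*cos(b)^2 - 3.75*cos(b) + 0.18)^2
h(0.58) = 0.42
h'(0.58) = 0.41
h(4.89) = 3.90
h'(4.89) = -32.39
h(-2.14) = -2.01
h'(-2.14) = 0.21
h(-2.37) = -2.29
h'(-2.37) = 2.25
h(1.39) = 3.80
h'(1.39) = 30.86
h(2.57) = -2.97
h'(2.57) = -4.79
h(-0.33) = 0.35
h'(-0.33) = -0.18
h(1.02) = 0.84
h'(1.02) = 1.94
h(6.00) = 0.34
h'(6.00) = -0.15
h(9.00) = -3.87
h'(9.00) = -7.52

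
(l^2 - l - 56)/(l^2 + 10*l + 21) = (l - 8)/(l + 3)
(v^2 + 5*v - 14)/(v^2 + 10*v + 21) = (v - 2)/(v + 3)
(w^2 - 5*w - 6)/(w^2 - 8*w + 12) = (w + 1)/(w - 2)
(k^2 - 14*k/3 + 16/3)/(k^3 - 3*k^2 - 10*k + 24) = (k - 8/3)/(k^2 - k - 12)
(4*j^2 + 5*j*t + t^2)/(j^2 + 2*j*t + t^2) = (4*j + t)/(j + t)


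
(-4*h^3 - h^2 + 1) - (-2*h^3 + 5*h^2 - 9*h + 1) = -2*h^3 - 6*h^2 + 9*h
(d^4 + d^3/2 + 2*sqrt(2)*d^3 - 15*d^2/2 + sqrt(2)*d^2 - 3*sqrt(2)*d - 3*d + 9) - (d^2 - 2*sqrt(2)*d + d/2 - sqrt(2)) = d^4 + d^3/2 + 2*sqrt(2)*d^3 - 17*d^2/2 + sqrt(2)*d^2 - 7*d/2 - sqrt(2)*d + sqrt(2) + 9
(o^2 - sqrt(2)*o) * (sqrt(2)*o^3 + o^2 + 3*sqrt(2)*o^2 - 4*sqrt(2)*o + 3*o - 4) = sqrt(2)*o^5 - o^4 + 3*sqrt(2)*o^4 - 5*sqrt(2)*o^3 - 3*o^3 - 3*sqrt(2)*o^2 + 4*o^2 + 4*sqrt(2)*o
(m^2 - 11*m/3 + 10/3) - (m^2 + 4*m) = 10/3 - 23*m/3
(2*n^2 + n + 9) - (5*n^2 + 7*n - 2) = -3*n^2 - 6*n + 11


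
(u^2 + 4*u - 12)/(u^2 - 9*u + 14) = (u + 6)/(u - 7)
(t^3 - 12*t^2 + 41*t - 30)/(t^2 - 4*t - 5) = (t^2 - 7*t + 6)/(t + 1)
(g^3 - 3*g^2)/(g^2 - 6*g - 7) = g^2*(3 - g)/(-g^2 + 6*g + 7)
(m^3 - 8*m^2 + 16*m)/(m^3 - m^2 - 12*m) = (m - 4)/(m + 3)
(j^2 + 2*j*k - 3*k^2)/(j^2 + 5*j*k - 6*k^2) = (j + 3*k)/(j + 6*k)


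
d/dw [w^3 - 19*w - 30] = 3*w^2 - 19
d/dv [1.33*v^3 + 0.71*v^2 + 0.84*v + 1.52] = 3.99*v^2 + 1.42*v + 0.84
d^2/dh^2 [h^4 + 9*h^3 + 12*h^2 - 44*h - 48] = 12*h^2 + 54*h + 24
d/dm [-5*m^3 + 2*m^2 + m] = -15*m^2 + 4*m + 1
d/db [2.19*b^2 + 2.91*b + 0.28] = 4.38*b + 2.91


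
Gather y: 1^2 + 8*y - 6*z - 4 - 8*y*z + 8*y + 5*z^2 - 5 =y*(16 - 8*z) + 5*z^2 - 6*z - 8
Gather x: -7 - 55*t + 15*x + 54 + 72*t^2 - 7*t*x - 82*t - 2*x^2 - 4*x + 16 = 72*t^2 - 137*t - 2*x^2 + x*(11 - 7*t) + 63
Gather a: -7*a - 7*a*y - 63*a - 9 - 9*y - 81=a*(-7*y - 70) - 9*y - 90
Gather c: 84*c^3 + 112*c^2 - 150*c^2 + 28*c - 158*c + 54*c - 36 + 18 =84*c^3 - 38*c^2 - 76*c - 18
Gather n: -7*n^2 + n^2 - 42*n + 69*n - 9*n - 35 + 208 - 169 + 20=-6*n^2 + 18*n + 24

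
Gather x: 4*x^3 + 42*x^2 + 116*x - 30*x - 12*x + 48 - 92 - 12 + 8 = 4*x^3 + 42*x^2 + 74*x - 48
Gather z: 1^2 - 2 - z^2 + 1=-z^2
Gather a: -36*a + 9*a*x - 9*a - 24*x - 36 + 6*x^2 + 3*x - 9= a*(9*x - 45) + 6*x^2 - 21*x - 45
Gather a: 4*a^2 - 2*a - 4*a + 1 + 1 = 4*a^2 - 6*a + 2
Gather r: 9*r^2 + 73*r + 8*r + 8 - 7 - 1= 9*r^2 + 81*r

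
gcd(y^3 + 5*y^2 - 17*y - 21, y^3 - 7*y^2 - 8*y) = y + 1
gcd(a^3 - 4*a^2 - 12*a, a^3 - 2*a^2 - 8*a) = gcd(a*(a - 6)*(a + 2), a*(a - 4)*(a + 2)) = a^2 + 2*a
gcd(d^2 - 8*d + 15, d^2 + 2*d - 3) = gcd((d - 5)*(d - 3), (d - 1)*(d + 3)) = 1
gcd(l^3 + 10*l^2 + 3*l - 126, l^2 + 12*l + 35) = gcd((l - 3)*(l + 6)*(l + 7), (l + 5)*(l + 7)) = l + 7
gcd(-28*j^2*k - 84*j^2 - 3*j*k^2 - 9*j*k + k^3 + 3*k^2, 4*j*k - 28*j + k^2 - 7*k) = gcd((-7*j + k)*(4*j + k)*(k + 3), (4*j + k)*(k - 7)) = 4*j + k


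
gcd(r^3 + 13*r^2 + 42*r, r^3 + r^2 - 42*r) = r^2 + 7*r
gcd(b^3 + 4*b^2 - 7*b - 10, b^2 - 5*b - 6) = b + 1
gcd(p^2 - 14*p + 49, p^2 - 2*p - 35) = p - 7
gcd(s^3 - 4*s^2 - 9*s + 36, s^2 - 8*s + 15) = s - 3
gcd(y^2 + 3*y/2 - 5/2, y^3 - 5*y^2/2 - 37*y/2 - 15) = y + 5/2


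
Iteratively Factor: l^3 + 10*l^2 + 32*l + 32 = (l + 2)*(l^2 + 8*l + 16) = (l + 2)*(l + 4)*(l + 4)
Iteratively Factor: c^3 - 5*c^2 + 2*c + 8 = (c - 2)*(c^2 - 3*c - 4) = (c - 2)*(c + 1)*(c - 4)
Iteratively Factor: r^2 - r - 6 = (r + 2)*(r - 3)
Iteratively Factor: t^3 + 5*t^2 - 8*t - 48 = (t + 4)*(t^2 + t - 12) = (t - 3)*(t + 4)*(t + 4)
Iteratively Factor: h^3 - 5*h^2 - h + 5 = (h - 5)*(h^2 - 1) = (h - 5)*(h + 1)*(h - 1)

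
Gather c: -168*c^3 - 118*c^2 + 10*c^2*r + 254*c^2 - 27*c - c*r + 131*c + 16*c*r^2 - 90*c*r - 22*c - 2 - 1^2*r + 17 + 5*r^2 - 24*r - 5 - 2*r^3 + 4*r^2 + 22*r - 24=-168*c^3 + c^2*(10*r + 136) + c*(16*r^2 - 91*r + 82) - 2*r^3 + 9*r^2 - 3*r - 14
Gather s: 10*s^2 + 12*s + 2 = 10*s^2 + 12*s + 2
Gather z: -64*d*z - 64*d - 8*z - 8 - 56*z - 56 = -64*d + z*(-64*d - 64) - 64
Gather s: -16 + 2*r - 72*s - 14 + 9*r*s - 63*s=2*r + s*(9*r - 135) - 30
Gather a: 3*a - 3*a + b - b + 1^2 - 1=0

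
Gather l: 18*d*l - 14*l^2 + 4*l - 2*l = -14*l^2 + l*(18*d + 2)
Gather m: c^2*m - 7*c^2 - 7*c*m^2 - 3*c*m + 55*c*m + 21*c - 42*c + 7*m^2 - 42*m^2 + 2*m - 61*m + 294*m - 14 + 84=-7*c^2 - 21*c + m^2*(-7*c - 35) + m*(c^2 + 52*c + 235) + 70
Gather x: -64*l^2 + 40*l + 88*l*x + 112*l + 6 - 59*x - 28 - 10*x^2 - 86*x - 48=-64*l^2 + 152*l - 10*x^2 + x*(88*l - 145) - 70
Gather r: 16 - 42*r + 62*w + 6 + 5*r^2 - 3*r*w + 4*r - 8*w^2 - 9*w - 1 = 5*r^2 + r*(-3*w - 38) - 8*w^2 + 53*w + 21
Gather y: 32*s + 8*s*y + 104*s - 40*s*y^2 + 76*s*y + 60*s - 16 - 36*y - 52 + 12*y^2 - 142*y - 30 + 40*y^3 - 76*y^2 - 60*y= 196*s + 40*y^3 + y^2*(-40*s - 64) + y*(84*s - 238) - 98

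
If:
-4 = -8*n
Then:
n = 1/2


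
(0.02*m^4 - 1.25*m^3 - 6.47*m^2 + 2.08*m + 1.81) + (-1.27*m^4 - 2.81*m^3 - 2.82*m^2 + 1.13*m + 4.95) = -1.25*m^4 - 4.06*m^3 - 9.29*m^2 + 3.21*m + 6.76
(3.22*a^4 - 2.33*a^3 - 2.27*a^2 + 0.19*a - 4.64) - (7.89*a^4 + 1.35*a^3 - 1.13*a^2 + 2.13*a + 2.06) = -4.67*a^4 - 3.68*a^3 - 1.14*a^2 - 1.94*a - 6.7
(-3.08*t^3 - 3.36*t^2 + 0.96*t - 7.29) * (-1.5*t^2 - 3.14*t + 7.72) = 4.62*t^5 + 14.7112*t^4 - 14.6672*t^3 - 18.0186*t^2 + 30.3018*t - 56.2788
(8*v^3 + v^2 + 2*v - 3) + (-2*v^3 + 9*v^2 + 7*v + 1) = 6*v^3 + 10*v^2 + 9*v - 2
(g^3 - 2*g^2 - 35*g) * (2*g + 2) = 2*g^4 - 2*g^3 - 74*g^2 - 70*g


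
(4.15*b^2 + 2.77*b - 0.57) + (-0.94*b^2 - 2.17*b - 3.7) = 3.21*b^2 + 0.6*b - 4.27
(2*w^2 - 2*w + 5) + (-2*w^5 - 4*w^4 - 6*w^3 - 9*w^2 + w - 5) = -2*w^5 - 4*w^4 - 6*w^3 - 7*w^2 - w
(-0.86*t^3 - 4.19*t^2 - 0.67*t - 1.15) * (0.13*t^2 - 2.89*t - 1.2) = -0.1118*t^5 + 1.9407*t^4 + 13.054*t^3 + 6.8148*t^2 + 4.1275*t + 1.38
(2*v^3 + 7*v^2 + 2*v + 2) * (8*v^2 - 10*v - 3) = 16*v^5 + 36*v^4 - 60*v^3 - 25*v^2 - 26*v - 6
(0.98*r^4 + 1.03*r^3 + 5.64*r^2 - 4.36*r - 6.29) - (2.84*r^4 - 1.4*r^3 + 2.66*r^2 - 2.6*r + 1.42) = -1.86*r^4 + 2.43*r^3 + 2.98*r^2 - 1.76*r - 7.71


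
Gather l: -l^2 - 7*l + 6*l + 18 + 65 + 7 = -l^2 - l + 90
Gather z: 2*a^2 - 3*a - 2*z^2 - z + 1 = 2*a^2 - 3*a - 2*z^2 - z + 1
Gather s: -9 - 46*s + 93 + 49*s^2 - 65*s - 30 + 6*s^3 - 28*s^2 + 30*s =6*s^3 + 21*s^2 - 81*s + 54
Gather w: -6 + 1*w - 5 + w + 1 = 2*w - 10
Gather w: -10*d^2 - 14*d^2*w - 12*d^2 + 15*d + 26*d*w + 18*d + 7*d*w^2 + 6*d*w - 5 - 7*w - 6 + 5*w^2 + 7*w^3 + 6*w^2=-22*d^2 + 33*d + 7*w^3 + w^2*(7*d + 11) + w*(-14*d^2 + 32*d - 7) - 11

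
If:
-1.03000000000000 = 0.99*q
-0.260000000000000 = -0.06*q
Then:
No Solution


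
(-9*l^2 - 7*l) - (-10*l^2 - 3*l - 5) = l^2 - 4*l + 5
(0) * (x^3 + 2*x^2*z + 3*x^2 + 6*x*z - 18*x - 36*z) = 0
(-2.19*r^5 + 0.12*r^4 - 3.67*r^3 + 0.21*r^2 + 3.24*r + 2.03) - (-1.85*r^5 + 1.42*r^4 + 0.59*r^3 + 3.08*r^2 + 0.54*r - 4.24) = -0.34*r^5 - 1.3*r^4 - 4.26*r^3 - 2.87*r^2 + 2.7*r + 6.27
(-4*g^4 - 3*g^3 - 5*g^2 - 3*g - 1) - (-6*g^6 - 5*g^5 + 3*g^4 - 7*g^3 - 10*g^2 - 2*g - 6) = 6*g^6 + 5*g^5 - 7*g^4 + 4*g^3 + 5*g^2 - g + 5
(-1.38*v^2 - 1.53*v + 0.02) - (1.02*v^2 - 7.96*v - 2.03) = -2.4*v^2 + 6.43*v + 2.05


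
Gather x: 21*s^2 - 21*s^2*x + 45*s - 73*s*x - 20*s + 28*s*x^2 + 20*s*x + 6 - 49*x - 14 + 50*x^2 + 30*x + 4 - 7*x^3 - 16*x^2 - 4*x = 21*s^2 + 25*s - 7*x^3 + x^2*(28*s + 34) + x*(-21*s^2 - 53*s - 23) - 4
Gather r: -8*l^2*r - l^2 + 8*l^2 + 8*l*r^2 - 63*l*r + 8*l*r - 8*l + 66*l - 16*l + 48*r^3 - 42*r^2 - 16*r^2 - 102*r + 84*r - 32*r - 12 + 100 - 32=7*l^2 + 42*l + 48*r^3 + r^2*(8*l - 58) + r*(-8*l^2 - 55*l - 50) + 56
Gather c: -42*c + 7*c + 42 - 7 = 35 - 35*c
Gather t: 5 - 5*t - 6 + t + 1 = -4*t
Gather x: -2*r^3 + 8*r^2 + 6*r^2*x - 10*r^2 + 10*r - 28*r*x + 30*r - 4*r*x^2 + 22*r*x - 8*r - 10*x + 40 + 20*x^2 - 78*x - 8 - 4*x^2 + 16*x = -2*r^3 - 2*r^2 + 32*r + x^2*(16 - 4*r) + x*(6*r^2 - 6*r - 72) + 32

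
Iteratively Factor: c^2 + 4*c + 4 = (c + 2)*(c + 2)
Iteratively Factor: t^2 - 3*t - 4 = (t + 1)*(t - 4)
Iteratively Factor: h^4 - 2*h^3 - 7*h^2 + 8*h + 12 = (h + 2)*(h^3 - 4*h^2 + h + 6) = (h + 1)*(h + 2)*(h^2 - 5*h + 6) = (h - 3)*(h + 1)*(h + 2)*(h - 2)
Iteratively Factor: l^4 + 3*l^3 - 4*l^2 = (l + 4)*(l^3 - l^2) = l*(l + 4)*(l^2 - l) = l^2*(l + 4)*(l - 1)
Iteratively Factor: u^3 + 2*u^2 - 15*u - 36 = (u - 4)*(u^2 + 6*u + 9) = (u - 4)*(u + 3)*(u + 3)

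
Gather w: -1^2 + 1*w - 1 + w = 2*w - 2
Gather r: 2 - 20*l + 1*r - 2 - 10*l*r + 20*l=r*(1 - 10*l)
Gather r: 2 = 2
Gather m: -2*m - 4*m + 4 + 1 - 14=-6*m - 9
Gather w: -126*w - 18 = -126*w - 18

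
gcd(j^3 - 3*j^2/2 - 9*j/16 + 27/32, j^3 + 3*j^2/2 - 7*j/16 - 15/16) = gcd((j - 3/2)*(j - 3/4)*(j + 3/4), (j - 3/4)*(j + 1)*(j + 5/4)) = j - 3/4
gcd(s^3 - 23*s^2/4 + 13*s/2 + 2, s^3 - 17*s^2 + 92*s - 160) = s - 4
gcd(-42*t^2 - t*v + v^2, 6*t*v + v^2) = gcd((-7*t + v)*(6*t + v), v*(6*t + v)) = 6*t + v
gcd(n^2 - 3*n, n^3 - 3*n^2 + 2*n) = n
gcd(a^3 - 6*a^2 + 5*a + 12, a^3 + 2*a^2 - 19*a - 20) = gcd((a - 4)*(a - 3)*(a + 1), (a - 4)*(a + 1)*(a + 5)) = a^2 - 3*a - 4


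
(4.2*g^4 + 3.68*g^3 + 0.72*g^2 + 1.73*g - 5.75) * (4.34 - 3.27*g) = -13.734*g^5 + 6.1944*g^4 + 13.6168*g^3 - 2.5323*g^2 + 26.3107*g - 24.955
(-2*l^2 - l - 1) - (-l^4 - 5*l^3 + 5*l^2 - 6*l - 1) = l^4 + 5*l^3 - 7*l^2 + 5*l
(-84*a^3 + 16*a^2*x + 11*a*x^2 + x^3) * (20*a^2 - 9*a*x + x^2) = -1680*a^5 + 1076*a^4*x - 8*a^3*x^2 - 63*a^2*x^3 + 2*a*x^4 + x^5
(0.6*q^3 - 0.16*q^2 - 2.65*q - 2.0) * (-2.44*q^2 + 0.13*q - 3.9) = -1.464*q^5 + 0.4684*q^4 + 4.1052*q^3 + 5.1595*q^2 + 10.075*q + 7.8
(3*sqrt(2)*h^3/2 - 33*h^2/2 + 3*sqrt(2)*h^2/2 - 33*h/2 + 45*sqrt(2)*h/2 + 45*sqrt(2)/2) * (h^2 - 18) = 3*sqrt(2)*h^5/2 - 33*h^4/2 + 3*sqrt(2)*h^4/2 - 33*h^3/2 - 9*sqrt(2)*h^3/2 - 9*sqrt(2)*h^2/2 + 297*h^2 - 405*sqrt(2)*h + 297*h - 405*sqrt(2)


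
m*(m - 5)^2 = m^3 - 10*m^2 + 25*m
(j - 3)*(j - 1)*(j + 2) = j^3 - 2*j^2 - 5*j + 6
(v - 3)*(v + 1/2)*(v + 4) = v^3 + 3*v^2/2 - 23*v/2 - 6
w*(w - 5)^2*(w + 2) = w^4 - 8*w^3 + 5*w^2 + 50*w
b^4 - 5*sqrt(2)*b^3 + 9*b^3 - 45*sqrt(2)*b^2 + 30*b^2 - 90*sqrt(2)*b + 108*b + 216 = (b + 3)*(b + 6)*(b - 3*sqrt(2))*(b - 2*sqrt(2))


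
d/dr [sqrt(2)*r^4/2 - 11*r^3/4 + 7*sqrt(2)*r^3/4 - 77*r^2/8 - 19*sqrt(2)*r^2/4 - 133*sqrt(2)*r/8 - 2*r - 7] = 2*sqrt(2)*r^3 - 33*r^2/4 + 21*sqrt(2)*r^2/4 - 77*r/4 - 19*sqrt(2)*r/2 - 133*sqrt(2)/8 - 2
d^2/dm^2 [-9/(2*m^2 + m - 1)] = 18*(4*m^2 + 2*m - (4*m + 1)^2 - 2)/(2*m^2 + m - 1)^3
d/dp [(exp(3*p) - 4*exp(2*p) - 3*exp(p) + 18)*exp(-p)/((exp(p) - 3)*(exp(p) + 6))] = (7*exp(2*p) + 12*exp(p) + 36)*exp(-p)/(exp(2*p) + 12*exp(p) + 36)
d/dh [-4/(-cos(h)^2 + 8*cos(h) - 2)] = 8*(cos(h) - 4)*sin(h)/(cos(h)^2 - 8*cos(h) + 2)^2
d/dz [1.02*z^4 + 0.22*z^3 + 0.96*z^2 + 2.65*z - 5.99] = 4.08*z^3 + 0.66*z^2 + 1.92*z + 2.65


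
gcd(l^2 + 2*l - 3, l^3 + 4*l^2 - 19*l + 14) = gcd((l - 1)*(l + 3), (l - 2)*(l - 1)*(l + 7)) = l - 1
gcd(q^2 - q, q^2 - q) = q^2 - q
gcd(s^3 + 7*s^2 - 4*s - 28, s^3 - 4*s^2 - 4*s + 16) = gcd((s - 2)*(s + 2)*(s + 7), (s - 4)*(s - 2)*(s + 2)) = s^2 - 4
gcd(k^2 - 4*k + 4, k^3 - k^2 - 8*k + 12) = k^2 - 4*k + 4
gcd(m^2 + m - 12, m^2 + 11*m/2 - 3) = 1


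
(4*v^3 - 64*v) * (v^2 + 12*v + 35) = 4*v^5 + 48*v^4 + 76*v^3 - 768*v^2 - 2240*v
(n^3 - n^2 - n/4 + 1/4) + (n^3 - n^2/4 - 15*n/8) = 2*n^3 - 5*n^2/4 - 17*n/8 + 1/4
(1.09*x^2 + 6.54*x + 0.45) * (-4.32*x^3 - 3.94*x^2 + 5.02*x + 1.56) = -4.7088*x^5 - 32.5474*x^4 - 22.2398*x^3 + 32.7582*x^2 + 12.4614*x + 0.702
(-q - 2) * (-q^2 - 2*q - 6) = q^3 + 4*q^2 + 10*q + 12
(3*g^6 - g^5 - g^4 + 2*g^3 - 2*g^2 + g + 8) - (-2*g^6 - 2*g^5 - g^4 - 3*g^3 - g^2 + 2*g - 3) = 5*g^6 + g^5 + 5*g^3 - g^2 - g + 11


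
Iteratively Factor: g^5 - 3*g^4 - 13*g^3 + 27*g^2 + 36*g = (g - 3)*(g^4 - 13*g^2 - 12*g) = (g - 3)*(g + 1)*(g^3 - g^2 - 12*g) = (g - 4)*(g - 3)*(g + 1)*(g^2 + 3*g) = (g - 4)*(g - 3)*(g + 1)*(g + 3)*(g)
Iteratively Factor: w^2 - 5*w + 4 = (w - 1)*(w - 4)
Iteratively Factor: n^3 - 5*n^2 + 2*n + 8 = (n - 4)*(n^2 - n - 2) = (n - 4)*(n - 2)*(n + 1)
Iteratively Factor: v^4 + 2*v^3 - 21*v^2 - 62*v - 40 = (v - 5)*(v^3 + 7*v^2 + 14*v + 8) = (v - 5)*(v + 4)*(v^2 + 3*v + 2) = (v - 5)*(v + 2)*(v + 4)*(v + 1)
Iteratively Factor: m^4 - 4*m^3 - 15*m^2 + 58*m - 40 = (m - 1)*(m^3 - 3*m^2 - 18*m + 40) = (m - 5)*(m - 1)*(m^2 + 2*m - 8) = (m - 5)*(m - 2)*(m - 1)*(m + 4)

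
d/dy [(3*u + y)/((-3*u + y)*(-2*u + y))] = ((2*u - y)*(3*u - y) + (2*u - y)*(3*u + y) + (3*u - y)*(3*u + y))/((2*u - y)^2*(3*u - y)^2)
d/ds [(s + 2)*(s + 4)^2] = (s + 4)*(3*s + 8)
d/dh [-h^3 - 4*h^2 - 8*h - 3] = -3*h^2 - 8*h - 8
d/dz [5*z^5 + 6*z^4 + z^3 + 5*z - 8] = 25*z^4 + 24*z^3 + 3*z^2 + 5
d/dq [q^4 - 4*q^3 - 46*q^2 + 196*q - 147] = 4*q^3 - 12*q^2 - 92*q + 196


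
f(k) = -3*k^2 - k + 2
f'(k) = -6*k - 1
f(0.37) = 1.22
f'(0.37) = -3.22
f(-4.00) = -42.00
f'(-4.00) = 23.00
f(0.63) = 0.18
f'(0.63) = -4.78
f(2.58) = -20.55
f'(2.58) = -16.48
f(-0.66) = 1.35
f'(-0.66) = 2.96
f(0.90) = -1.33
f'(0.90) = -6.40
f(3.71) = -43.00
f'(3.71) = -23.26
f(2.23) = -15.15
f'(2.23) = -14.38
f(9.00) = -250.00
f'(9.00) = -55.00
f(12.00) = -442.00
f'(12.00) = -73.00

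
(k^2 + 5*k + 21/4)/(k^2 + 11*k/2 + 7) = (k + 3/2)/(k + 2)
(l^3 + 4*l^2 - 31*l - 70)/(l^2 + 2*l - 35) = l + 2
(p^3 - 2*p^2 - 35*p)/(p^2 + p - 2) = p*(p^2 - 2*p - 35)/(p^2 + p - 2)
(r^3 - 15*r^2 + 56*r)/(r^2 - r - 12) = r*(-r^2 + 15*r - 56)/(-r^2 + r + 12)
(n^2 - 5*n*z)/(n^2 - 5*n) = (n - 5*z)/(n - 5)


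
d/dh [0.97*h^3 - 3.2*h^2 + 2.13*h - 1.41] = 2.91*h^2 - 6.4*h + 2.13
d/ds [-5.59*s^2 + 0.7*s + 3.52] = 0.7 - 11.18*s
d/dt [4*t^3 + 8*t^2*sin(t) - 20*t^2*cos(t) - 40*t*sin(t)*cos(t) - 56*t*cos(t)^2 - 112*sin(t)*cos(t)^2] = 20*t^2*sin(t) + 8*t^2*cos(t) + 12*t^2 + 16*t*sin(t) + 56*t*sin(2*t) - 40*t*cos(t) - 40*t*cos(2*t) - 20*sin(2*t) - 28*cos(t) - 28*cos(2*t) - 84*cos(3*t) - 28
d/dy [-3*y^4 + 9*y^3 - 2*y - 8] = -12*y^3 + 27*y^2 - 2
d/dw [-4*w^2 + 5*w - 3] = 5 - 8*w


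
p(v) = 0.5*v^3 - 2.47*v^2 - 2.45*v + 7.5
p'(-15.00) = 409.15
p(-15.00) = -2199.00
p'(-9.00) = 163.51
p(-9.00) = -535.02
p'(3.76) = 0.18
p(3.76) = -10.05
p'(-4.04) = 41.99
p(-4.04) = -55.89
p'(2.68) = -4.92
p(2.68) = -7.18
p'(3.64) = -0.56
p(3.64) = -10.03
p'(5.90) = 20.62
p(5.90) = 9.75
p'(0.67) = -5.09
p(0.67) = 4.90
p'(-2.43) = 18.41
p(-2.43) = -8.31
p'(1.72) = -6.51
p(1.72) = -1.48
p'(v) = 1.5*v^2 - 4.94*v - 2.45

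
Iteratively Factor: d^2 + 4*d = (d)*(d + 4)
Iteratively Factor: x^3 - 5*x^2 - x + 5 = (x - 5)*(x^2 - 1) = (x - 5)*(x - 1)*(x + 1)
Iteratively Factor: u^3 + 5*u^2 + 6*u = (u + 3)*(u^2 + 2*u) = (u + 2)*(u + 3)*(u)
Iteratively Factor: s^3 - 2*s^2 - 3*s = (s)*(s^2 - 2*s - 3) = s*(s + 1)*(s - 3)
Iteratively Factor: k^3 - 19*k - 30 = (k + 3)*(k^2 - 3*k - 10) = (k + 2)*(k + 3)*(k - 5)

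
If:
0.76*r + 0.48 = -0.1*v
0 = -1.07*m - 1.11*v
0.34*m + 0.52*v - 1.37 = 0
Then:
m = -8.50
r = -1.71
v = 8.19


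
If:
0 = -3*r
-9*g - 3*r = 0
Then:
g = 0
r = 0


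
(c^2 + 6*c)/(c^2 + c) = (c + 6)/(c + 1)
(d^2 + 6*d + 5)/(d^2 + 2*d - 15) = (d + 1)/(d - 3)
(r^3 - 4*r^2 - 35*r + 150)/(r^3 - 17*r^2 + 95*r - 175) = (r + 6)/(r - 7)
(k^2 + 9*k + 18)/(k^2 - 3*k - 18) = (k + 6)/(k - 6)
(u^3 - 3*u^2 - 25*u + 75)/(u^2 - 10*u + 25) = (u^2 + 2*u - 15)/(u - 5)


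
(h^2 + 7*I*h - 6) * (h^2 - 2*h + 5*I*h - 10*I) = h^4 - 2*h^3 + 12*I*h^3 - 41*h^2 - 24*I*h^2 + 82*h - 30*I*h + 60*I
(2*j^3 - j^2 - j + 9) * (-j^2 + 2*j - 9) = -2*j^5 + 5*j^4 - 19*j^3 - 2*j^2 + 27*j - 81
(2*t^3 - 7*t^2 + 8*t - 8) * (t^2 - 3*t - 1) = 2*t^5 - 13*t^4 + 27*t^3 - 25*t^2 + 16*t + 8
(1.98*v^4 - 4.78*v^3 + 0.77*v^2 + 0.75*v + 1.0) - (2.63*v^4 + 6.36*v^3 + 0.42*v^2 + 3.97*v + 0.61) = -0.65*v^4 - 11.14*v^3 + 0.35*v^2 - 3.22*v + 0.39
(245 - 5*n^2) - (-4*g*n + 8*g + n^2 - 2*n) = 4*g*n - 8*g - 6*n^2 + 2*n + 245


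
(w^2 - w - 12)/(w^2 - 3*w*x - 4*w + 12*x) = (-w - 3)/(-w + 3*x)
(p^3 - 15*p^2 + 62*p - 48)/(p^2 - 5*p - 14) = (-p^3 + 15*p^2 - 62*p + 48)/(-p^2 + 5*p + 14)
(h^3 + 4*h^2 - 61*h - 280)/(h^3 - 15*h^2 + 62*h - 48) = (h^2 + 12*h + 35)/(h^2 - 7*h + 6)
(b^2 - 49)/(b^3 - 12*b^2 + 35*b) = (b + 7)/(b*(b - 5))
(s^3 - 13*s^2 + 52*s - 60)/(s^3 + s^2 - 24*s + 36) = (s^2 - 11*s + 30)/(s^2 + 3*s - 18)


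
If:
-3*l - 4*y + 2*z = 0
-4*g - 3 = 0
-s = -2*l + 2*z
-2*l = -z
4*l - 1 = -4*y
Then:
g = -3/4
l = 1/5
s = -2/5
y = 1/20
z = 2/5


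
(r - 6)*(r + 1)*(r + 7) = r^3 + 2*r^2 - 41*r - 42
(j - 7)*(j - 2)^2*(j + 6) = j^4 - 5*j^3 - 34*j^2 + 164*j - 168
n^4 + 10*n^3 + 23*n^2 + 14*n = n*(n + 1)*(n + 2)*(n + 7)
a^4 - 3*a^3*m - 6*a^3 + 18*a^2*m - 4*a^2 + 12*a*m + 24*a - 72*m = (a - 6)*(a - 2)*(a + 2)*(a - 3*m)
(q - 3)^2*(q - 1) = q^3 - 7*q^2 + 15*q - 9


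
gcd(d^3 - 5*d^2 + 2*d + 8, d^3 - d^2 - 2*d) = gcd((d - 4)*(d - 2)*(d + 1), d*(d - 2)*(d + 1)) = d^2 - d - 2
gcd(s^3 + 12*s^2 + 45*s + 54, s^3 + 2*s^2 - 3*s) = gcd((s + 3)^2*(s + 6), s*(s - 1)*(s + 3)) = s + 3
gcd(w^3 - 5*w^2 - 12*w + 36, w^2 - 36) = w - 6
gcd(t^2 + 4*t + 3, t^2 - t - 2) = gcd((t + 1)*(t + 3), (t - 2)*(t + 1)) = t + 1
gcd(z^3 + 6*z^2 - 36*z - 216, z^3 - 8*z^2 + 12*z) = z - 6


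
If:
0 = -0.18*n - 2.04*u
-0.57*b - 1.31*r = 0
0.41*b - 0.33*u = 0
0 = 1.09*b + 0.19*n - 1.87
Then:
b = -1.18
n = 16.61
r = 0.51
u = -1.47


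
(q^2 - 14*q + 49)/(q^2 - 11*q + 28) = (q - 7)/(q - 4)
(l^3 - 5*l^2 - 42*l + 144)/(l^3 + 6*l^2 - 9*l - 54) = (l - 8)/(l + 3)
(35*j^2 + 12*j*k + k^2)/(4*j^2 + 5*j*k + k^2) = (35*j^2 + 12*j*k + k^2)/(4*j^2 + 5*j*k + k^2)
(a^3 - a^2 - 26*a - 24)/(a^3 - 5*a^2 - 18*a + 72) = (a + 1)/(a - 3)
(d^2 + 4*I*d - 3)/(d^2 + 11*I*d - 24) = (d + I)/(d + 8*I)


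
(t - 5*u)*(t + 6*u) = t^2 + t*u - 30*u^2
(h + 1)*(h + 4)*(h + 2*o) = h^3 + 2*h^2*o + 5*h^2 + 10*h*o + 4*h + 8*o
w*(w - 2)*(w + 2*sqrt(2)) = w^3 - 2*w^2 + 2*sqrt(2)*w^2 - 4*sqrt(2)*w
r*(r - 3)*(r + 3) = r^3 - 9*r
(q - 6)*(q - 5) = q^2 - 11*q + 30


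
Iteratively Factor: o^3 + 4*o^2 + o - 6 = (o + 2)*(o^2 + 2*o - 3) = (o + 2)*(o + 3)*(o - 1)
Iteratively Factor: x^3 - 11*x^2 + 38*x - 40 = (x - 4)*(x^2 - 7*x + 10) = (x - 4)*(x - 2)*(x - 5)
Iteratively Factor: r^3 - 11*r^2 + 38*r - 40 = (r - 4)*(r^2 - 7*r + 10) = (r - 4)*(r - 2)*(r - 5)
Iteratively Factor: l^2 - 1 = (l + 1)*(l - 1)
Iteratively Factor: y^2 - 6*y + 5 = (y - 5)*(y - 1)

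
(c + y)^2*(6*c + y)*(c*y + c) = 6*c^4*y + 6*c^4 + 13*c^3*y^2 + 13*c^3*y + 8*c^2*y^3 + 8*c^2*y^2 + c*y^4 + c*y^3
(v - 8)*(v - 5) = v^2 - 13*v + 40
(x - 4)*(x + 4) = x^2 - 16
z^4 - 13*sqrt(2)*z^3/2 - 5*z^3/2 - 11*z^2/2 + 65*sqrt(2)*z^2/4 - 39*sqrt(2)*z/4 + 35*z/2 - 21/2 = (z - 3/2)*(z - 1)*(z - 7*sqrt(2))*(z + sqrt(2)/2)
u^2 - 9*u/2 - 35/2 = (u - 7)*(u + 5/2)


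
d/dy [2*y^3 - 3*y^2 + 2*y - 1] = 6*y^2 - 6*y + 2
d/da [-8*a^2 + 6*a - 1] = 6 - 16*a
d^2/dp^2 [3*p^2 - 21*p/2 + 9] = 6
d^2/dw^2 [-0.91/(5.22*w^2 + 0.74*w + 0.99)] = (49.592088*w^2 + 7.030296*w - 0.91*(10.44*w + 0.74)*(20.88*w + 1.48) + 9.405396)/(5.22*w^2 + 0.74*w + 0.99)^3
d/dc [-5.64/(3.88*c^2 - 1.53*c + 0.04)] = (43.7664*c - 8.6292)/(3.88*c^2 - 1.53*c + 0.04)^2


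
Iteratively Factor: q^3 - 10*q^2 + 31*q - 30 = (q - 5)*(q^2 - 5*q + 6) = (q - 5)*(q - 2)*(q - 3)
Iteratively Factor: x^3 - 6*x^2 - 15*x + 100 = (x + 4)*(x^2 - 10*x + 25) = (x - 5)*(x + 4)*(x - 5)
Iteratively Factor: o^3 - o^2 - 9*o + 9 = (o - 3)*(o^2 + 2*o - 3) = (o - 3)*(o + 3)*(o - 1)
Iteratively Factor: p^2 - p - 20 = (p + 4)*(p - 5)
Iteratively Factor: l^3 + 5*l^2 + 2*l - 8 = (l - 1)*(l^2 + 6*l + 8) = (l - 1)*(l + 2)*(l + 4)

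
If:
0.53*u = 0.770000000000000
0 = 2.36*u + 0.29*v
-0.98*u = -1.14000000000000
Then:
No Solution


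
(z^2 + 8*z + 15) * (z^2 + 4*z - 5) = z^4 + 12*z^3 + 42*z^2 + 20*z - 75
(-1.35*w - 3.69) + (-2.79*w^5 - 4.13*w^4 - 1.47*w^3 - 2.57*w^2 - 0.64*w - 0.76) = -2.79*w^5 - 4.13*w^4 - 1.47*w^3 - 2.57*w^2 - 1.99*w - 4.45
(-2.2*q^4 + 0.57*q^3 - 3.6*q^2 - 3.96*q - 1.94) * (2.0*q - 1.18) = -4.4*q^5 + 3.736*q^4 - 7.8726*q^3 - 3.672*q^2 + 0.7928*q + 2.2892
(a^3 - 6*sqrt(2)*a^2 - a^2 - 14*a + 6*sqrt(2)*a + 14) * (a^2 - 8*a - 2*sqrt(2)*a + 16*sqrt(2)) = a^5 - 8*sqrt(2)*a^4 - 9*a^4 + 18*a^3 + 72*sqrt(2)*a^3 - 90*a^2 - 36*sqrt(2)*a^2 - 252*sqrt(2)*a + 80*a + 224*sqrt(2)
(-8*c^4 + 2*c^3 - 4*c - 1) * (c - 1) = -8*c^5 + 10*c^4 - 2*c^3 - 4*c^2 + 3*c + 1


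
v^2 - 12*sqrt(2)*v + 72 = (v - 6*sqrt(2))^2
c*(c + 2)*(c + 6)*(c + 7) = c^4 + 15*c^3 + 68*c^2 + 84*c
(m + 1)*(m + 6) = m^2 + 7*m + 6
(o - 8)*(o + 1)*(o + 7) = o^3 - 57*o - 56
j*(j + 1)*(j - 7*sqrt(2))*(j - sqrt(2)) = j^4 - 8*sqrt(2)*j^3 + j^3 - 8*sqrt(2)*j^2 + 14*j^2 + 14*j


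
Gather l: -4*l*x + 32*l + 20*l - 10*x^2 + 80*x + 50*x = l*(52 - 4*x) - 10*x^2 + 130*x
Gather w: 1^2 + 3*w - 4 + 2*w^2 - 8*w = 2*w^2 - 5*w - 3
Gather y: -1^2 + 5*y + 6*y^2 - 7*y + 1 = 6*y^2 - 2*y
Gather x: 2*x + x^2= x^2 + 2*x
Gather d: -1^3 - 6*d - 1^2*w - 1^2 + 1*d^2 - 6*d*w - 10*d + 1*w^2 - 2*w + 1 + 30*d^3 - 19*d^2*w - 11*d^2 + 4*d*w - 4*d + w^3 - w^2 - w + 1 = 30*d^3 + d^2*(-19*w - 10) + d*(-2*w - 20) + w^3 - 4*w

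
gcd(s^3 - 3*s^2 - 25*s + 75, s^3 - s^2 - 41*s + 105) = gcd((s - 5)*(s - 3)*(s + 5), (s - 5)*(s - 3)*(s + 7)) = s^2 - 8*s + 15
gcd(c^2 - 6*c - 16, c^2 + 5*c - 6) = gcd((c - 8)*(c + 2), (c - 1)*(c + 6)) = 1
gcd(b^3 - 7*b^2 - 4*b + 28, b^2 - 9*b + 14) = b^2 - 9*b + 14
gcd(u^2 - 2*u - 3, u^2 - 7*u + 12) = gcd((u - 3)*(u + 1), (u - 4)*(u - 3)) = u - 3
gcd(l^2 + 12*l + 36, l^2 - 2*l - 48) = l + 6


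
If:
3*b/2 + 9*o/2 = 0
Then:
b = -3*o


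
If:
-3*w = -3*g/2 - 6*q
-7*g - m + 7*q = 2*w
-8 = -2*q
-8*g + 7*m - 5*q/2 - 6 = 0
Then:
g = 17/16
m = 7/2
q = 4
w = 273/32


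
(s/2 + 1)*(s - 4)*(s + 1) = s^3/2 - s^2/2 - 5*s - 4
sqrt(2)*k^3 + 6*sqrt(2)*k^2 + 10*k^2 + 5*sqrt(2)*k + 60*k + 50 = (k + 5)*(k + 5*sqrt(2))*(sqrt(2)*k + sqrt(2))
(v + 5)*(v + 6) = v^2 + 11*v + 30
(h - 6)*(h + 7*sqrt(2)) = h^2 - 6*h + 7*sqrt(2)*h - 42*sqrt(2)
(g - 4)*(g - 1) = g^2 - 5*g + 4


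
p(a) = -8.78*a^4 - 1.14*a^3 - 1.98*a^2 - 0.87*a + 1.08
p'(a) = -35.12*a^3 - 3.42*a^2 - 3.96*a - 0.87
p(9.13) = -62046.22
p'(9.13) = -27050.13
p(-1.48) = -40.40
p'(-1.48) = 111.35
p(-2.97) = -667.09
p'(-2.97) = 900.80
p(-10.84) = -120000.49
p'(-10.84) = 44374.66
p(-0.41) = 0.93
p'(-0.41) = 2.60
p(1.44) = -45.43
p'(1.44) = -118.53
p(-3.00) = -694.53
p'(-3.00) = 928.47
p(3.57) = -1505.29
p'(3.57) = -1656.53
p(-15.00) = -441071.37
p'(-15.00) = 117819.03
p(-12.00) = -180365.76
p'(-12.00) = 60241.53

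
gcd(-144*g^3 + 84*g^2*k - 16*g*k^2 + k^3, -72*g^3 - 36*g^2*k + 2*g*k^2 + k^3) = 6*g - k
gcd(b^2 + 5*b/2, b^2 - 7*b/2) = b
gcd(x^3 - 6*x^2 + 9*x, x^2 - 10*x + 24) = 1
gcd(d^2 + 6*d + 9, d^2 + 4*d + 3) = d + 3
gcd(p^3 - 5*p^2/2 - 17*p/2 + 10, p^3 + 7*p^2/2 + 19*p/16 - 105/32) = p + 5/2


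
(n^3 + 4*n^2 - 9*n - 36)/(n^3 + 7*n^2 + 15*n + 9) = (n^2 + n - 12)/(n^2 + 4*n + 3)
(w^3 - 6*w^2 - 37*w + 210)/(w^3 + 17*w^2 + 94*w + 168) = (w^2 - 12*w + 35)/(w^2 + 11*w + 28)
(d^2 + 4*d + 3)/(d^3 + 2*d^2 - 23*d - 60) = (d + 1)/(d^2 - d - 20)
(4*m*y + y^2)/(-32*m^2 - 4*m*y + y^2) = y/(-8*m + y)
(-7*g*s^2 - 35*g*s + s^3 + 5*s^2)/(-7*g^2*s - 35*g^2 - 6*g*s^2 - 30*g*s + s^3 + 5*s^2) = s/(g + s)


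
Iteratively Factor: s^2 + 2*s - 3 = (s - 1)*(s + 3)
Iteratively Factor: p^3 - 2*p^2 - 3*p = (p)*(p^2 - 2*p - 3) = p*(p - 3)*(p + 1)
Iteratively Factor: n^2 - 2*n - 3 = (n + 1)*(n - 3)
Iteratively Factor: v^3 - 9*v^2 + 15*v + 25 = (v - 5)*(v^2 - 4*v - 5) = (v - 5)^2*(v + 1)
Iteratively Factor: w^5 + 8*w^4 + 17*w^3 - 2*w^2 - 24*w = (w + 2)*(w^4 + 6*w^3 + 5*w^2 - 12*w) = (w - 1)*(w + 2)*(w^3 + 7*w^2 + 12*w) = w*(w - 1)*(w + 2)*(w^2 + 7*w + 12) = w*(w - 1)*(w + 2)*(w + 3)*(w + 4)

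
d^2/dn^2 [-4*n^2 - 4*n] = -8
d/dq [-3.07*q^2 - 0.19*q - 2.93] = -6.14*q - 0.19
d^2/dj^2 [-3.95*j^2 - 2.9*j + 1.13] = -7.90000000000000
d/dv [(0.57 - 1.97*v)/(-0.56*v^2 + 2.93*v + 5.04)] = (-1.1032*v^2 + 0.6384*v - 11.5989)/(0.3136*v^4 - 3.2816*v^3 + 2.9401*v^2 + 29.5344*v + 25.4016)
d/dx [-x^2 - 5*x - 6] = -2*x - 5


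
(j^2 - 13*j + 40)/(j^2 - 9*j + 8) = (j - 5)/(j - 1)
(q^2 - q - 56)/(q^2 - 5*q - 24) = (q + 7)/(q + 3)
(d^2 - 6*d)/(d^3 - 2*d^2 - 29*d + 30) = d/(d^2 + 4*d - 5)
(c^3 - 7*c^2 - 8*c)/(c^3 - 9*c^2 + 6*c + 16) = c/(c - 2)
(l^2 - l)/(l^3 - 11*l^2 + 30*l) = (l - 1)/(l^2 - 11*l + 30)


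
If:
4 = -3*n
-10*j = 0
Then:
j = 0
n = -4/3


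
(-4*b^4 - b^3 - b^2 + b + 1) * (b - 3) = -4*b^5 + 11*b^4 + 2*b^3 + 4*b^2 - 2*b - 3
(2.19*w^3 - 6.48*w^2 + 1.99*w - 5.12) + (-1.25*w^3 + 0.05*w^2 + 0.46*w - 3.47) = 0.94*w^3 - 6.43*w^2 + 2.45*w - 8.59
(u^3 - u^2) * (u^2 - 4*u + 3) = u^5 - 5*u^4 + 7*u^3 - 3*u^2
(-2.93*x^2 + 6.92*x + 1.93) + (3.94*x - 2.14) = -2.93*x^2 + 10.86*x - 0.21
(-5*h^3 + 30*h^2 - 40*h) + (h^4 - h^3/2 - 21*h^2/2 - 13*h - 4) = h^4 - 11*h^3/2 + 39*h^2/2 - 53*h - 4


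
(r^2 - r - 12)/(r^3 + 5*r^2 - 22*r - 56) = (r + 3)/(r^2 + 9*r + 14)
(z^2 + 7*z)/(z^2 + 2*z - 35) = z/(z - 5)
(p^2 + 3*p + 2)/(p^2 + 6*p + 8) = (p + 1)/(p + 4)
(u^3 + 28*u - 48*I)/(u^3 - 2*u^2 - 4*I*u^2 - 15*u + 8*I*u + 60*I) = (u^2 + 4*I*u + 12)/(u^2 - 2*u - 15)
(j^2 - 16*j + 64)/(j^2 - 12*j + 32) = (j - 8)/(j - 4)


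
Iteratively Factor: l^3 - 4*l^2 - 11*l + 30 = (l - 5)*(l^2 + l - 6) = (l - 5)*(l - 2)*(l + 3)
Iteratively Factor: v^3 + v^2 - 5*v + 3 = (v - 1)*(v^2 + 2*v - 3) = (v - 1)*(v + 3)*(v - 1)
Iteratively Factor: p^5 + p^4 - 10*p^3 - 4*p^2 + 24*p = (p + 2)*(p^4 - p^3 - 8*p^2 + 12*p) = p*(p + 2)*(p^3 - p^2 - 8*p + 12) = p*(p + 2)*(p + 3)*(p^2 - 4*p + 4) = p*(p - 2)*(p + 2)*(p + 3)*(p - 2)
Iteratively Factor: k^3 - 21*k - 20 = (k + 1)*(k^2 - k - 20) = (k - 5)*(k + 1)*(k + 4)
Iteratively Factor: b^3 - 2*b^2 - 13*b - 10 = (b + 2)*(b^2 - 4*b - 5) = (b - 5)*(b + 2)*(b + 1)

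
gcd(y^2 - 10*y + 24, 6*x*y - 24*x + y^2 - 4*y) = y - 4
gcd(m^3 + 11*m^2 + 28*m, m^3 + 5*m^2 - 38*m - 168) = m^2 + 11*m + 28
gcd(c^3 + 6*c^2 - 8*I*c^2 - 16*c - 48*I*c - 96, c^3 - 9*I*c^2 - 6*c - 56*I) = c - 4*I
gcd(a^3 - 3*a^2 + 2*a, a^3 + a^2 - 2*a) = a^2 - a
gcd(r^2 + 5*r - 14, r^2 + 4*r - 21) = r + 7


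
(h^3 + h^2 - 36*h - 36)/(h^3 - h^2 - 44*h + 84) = (h^2 + 7*h + 6)/(h^2 + 5*h - 14)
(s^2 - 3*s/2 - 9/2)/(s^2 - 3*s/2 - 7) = (-2*s^2 + 3*s + 9)/(-2*s^2 + 3*s + 14)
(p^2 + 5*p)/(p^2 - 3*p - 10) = p*(p + 5)/(p^2 - 3*p - 10)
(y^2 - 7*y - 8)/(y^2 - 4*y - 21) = (-y^2 + 7*y + 8)/(-y^2 + 4*y + 21)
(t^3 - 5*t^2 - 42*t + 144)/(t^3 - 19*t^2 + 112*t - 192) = (t + 6)/(t - 8)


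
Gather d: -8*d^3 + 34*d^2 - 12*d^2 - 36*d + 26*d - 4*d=-8*d^3 + 22*d^2 - 14*d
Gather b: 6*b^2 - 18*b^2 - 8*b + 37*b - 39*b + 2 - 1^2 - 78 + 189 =-12*b^2 - 10*b + 112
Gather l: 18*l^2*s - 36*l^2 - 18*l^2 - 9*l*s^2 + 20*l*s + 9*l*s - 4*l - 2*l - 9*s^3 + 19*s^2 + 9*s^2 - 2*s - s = l^2*(18*s - 54) + l*(-9*s^2 + 29*s - 6) - 9*s^3 + 28*s^2 - 3*s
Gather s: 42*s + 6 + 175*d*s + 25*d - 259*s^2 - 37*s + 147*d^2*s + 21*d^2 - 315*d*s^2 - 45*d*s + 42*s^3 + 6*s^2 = 21*d^2 + 25*d + 42*s^3 + s^2*(-315*d - 253) + s*(147*d^2 + 130*d + 5) + 6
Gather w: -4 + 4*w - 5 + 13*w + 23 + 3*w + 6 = 20*w + 20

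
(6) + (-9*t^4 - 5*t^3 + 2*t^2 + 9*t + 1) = -9*t^4 - 5*t^3 + 2*t^2 + 9*t + 7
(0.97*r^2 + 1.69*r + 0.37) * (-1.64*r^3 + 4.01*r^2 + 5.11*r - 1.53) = -1.5908*r^5 + 1.1181*r^4 + 11.1268*r^3 + 8.6355*r^2 - 0.695*r - 0.5661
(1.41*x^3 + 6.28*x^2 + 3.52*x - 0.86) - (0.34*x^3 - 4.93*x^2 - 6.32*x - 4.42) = 1.07*x^3 + 11.21*x^2 + 9.84*x + 3.56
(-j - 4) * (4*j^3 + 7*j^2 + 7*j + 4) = -4*j^4 - 23*j^3 - 35*j^2 - 32*j - 16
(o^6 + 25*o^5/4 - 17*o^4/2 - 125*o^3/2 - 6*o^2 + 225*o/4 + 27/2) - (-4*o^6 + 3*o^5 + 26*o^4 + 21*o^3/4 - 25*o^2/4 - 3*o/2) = 5*o^6 + 13*o^5/4 - 69*o^4/2 - 271*o^3/4 + o^2/4 + 231*o/4 + 27/2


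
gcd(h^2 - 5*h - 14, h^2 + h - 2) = h + 2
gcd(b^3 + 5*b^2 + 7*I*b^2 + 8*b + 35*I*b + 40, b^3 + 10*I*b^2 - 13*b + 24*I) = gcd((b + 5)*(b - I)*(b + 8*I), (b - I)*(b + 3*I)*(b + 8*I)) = b^2 + 7*I*b + 8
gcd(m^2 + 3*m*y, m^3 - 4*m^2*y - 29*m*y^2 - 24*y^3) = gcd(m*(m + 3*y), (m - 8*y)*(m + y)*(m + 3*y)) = m + 3*y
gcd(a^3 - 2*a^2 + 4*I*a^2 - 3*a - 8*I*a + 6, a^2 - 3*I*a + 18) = a + 3*I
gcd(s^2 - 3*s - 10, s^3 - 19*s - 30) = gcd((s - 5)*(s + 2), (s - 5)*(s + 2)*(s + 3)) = s^2 - 3*s - 10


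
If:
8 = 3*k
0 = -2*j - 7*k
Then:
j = -28/3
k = 8/3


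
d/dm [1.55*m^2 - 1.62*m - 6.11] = 3.1*m - 1.62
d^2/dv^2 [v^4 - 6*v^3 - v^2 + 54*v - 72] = 12*v^2 - 36*v - 2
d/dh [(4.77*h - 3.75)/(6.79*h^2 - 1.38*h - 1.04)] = (-32.3883*h^2 + 50.925*h - 10.1358)/(46.1041*h^4 - 18.7404*h^3 - 12.2188*h^2 + 2.8704*h + 1.0816)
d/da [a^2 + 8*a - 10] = 2*a + 8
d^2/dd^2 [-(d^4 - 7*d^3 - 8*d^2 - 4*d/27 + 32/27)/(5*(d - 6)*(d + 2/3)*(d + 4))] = 16*(-11*d^3 + 453*d^2 - 1698*d + 4756)/(45*(d^6 - 6*d^5 - 60*d^4 + 280*d^3 + 1440*d^2 - 3456*d - 13824))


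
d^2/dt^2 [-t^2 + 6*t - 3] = -2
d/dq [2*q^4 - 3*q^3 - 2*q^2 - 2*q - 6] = 8*q^3 - 9*q^2 - 4*q - 2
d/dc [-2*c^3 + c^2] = 2*c*(1 - 3*c)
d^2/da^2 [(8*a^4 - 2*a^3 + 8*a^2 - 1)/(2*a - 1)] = 4*(48*a^4 - 68*a^3 + 30*a^2 - 3*a + 2)/(8*a^3 - 12*a^2 + 6*a - 1)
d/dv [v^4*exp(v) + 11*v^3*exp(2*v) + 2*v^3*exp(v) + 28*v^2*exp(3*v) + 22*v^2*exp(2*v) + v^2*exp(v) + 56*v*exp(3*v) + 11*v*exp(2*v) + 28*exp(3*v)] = (v^4 + 22*v^3*exp(v) + 6*v^3 + 84*v^2*exp(2*v) + 77*v^2*exp(v) + 7*v^2 + 224*v*exp(2*v) + 66*v*exp(v) + 2*v + 140*exp(2*v) + 11*exp(v))*exp(v)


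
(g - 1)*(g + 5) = g^2 + 4*g - 5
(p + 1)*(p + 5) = p^2 + 6*p + 5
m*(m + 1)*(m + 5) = m^3 + 6*m^2 + 5*m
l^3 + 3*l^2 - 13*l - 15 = (l - 3)*(l + 1)*(l + 5)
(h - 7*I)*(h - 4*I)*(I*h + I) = I*h^3 + 11*h^2 + I*h^2 + 11*h - 28*I*h - 28*I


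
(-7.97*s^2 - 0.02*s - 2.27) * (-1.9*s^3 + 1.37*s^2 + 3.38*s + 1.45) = 15.143*s^5 - 10.8809*s^4 - 22.653*s^3 - 14.734*s^2 - 7.7016*s - 3.2915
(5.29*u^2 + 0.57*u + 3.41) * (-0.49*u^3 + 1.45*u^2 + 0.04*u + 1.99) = -2.5921*u^5 + 7.3912*u^4 - 0.6328*u^3 + 15.4944*u^2 + 1.2707*u + 6.7859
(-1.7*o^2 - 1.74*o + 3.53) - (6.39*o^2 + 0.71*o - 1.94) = -8.09*o^2 - 2.45*o + 5.47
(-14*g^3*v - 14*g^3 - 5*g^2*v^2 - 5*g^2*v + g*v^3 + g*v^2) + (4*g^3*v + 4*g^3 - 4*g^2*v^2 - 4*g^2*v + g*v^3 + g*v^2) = -10*g^3*v - 10*g^3 - 9*g^2*v^2 - 9*g^2*v + 2*g*v^3 + 2*g*v^2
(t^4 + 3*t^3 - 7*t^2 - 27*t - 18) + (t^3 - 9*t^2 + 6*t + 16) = t^4 + 4*t^3 - 16*t^2 - 21*t - 2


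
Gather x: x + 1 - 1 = x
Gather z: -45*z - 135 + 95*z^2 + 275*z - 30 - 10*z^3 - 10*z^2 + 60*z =-10*z^3 + 85*z^2 + 290*z - 165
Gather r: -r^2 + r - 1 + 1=-r^2 + r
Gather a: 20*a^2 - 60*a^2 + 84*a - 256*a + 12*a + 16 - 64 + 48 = -40*a^2 - 160*a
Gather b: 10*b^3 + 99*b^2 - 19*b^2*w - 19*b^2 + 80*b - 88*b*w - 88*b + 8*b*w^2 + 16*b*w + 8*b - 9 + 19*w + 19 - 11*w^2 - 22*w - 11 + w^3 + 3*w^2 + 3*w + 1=10*b^3 + b^2*(80 - 19*w) + b*(8*w^2 - 72*w) + w^3 - 8*w^2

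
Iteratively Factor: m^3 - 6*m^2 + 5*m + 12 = (m + 1)*(m^2 - 7*m + 12) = (m - 3)*(m + 1)*(m - 4)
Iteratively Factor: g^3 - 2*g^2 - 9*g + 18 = (g + 3)*(g^2 - 5*g + 6) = (g - 2)*(g + 3)*(g - 3)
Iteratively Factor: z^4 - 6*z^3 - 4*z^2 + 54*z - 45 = (z - 3)*(z^3 - 3*z^2 - 13*z + 15) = (z - 3)*(z - 1)*(z^2 - 2*z - 15) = (z - 5)*(z - 3)*(z - 1)*(z + 3)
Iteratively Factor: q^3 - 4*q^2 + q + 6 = (q + 1)*(q^2 - 5*q + 6) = (q - 3)*(q + 1)*(q - 2)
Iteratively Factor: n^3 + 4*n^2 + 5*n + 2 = (n + 2)*(n^2 + 2*n + 1) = (n + 1)*(n + 2)*(n + 1)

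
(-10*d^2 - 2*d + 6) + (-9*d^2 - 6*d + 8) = -19*d^2 - 8*d + 14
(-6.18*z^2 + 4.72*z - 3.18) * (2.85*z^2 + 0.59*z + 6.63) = -17.613*z^4 + 9.8058*z^3 - 47.2516*z^2 + 29.4174*z - 21.0834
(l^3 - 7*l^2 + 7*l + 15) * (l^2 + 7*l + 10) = l^5 - 32*l^3 - 6*l^2 + 175*l + 150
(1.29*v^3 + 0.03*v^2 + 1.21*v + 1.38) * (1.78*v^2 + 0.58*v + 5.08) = 2.2962*v^5 + 0.8016*v^4 + 8.7244*v^3 + 3.3106*v^2 + 6.9472*v + 7.0104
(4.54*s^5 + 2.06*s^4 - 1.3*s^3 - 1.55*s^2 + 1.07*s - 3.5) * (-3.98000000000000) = -18.0692*s^5 - 8.1988*s^4 + 5.174*s^3 + 6.169*s^2 - 4.2586*s + 13.93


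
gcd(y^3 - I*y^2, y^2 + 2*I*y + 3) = y - I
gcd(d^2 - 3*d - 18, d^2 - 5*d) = 1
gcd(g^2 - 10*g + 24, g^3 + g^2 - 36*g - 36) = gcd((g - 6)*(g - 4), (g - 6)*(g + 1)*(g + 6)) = g - 6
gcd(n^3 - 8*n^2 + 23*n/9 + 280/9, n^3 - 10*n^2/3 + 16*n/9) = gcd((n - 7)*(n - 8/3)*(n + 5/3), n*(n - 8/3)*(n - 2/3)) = n - 8/3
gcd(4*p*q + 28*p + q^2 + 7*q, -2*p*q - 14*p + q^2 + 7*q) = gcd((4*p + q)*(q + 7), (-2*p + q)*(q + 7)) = q + 7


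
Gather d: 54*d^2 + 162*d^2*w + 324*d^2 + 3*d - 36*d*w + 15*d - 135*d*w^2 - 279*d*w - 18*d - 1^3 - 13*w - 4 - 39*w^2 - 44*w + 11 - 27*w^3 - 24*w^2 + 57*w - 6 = d^2*(162*w + 378) + d*(-135*w^2 - 315*w) - 27*w^3 - 63*w^2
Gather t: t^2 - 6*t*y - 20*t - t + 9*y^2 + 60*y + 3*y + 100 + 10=t^2 + t*(-6*y - 21) + 9*y^2 + 63*y + 110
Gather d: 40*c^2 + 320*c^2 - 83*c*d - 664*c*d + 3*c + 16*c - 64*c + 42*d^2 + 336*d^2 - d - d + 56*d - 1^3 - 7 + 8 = 360*c^2 - 45*c + 378*d^2 + d*(54 - 747*c)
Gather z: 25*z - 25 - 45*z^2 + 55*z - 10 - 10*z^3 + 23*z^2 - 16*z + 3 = -10*z^3 - 22*z^2 + 64*z - 32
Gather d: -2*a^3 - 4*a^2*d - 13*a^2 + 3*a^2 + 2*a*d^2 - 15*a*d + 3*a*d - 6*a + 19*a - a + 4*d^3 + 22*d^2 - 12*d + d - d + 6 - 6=-2*a^3 - 10*a^2 + 12*a + 4*d^3 + d^2*(2*a + 22) + d*(-4*a^2 - 12*a - 12)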